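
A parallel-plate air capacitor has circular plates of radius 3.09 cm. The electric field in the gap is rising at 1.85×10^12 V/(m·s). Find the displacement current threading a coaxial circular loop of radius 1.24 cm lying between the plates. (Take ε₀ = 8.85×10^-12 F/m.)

7.91×10^-3 A

Through the whole plate area (πR² = 3.000×10^-3 m²), I_d = ε₀ πR² dE/dt = 0.04912 A.
Since J_d is uniform, the enclosed fraction is (r/R)² = 0.1610, giving I_d,enc = 7.91×10^-3 A.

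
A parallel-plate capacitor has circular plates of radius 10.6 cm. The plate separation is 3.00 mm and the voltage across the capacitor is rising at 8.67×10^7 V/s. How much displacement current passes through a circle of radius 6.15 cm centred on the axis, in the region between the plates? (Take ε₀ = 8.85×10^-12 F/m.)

3.04×10^-3 A

dE/dt = (dV/dt)/d = 2.890×10^10 V/(m·s); I_d = ε₀(πR²)(dE/dt) = (8.85×10^-12)(0.03530)(2.890×10^10) = 9.029×10^-3 A.
Through an area πr² the displacement current is I_d·(πr²/πR²) = I_d (r/R)² = 3.04×10^-3 A.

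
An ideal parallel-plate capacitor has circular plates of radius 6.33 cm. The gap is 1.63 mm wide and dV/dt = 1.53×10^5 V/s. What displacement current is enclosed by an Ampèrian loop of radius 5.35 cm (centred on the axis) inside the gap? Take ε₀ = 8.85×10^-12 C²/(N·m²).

I_d = C dV/dt with C = ε₀πR²/d = 6.836×10^-11 F, so I_d = (6.836×10^-11)(1.53×10^5) = 1.046×10^-5 A.
The field is uniform, so I_d,enc = I_d (r/R)² = (1.046×10^-5)(5.35/6.33)² = 7.47×10^-6 A.

7.47×10^-6 A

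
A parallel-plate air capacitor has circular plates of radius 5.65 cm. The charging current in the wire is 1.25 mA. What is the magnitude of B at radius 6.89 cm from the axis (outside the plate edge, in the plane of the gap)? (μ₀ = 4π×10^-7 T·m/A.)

No conduction current crosses the gap, so I_d there equals the 1.25×10^-3 A in the leads.
With r > R the enclosed displacement current is the full I_d; B = μ₀ I_d / (2πr) = 3.63×10^-9 T.

3.63×10^-9 T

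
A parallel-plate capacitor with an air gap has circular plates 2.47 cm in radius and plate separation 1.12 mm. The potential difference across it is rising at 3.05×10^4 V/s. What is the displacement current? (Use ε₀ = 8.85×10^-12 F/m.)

The field between the plates is E = V/d, so dE/dt = (3.05×10^4)/(1.12×10^-3 m) = 2.723×10^7 V/(m·s).
I_d = ε₀ A (dE/dt) = (8.85×10^-12)(1.917×10^-3)(2.723×10^7) = 4.62×10^-7 A.

4.62×10^-7 A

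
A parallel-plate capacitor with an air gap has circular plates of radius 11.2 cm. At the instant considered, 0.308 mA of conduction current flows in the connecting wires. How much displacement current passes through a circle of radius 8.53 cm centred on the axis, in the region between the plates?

1.79×10^-4 A

Between the plates the displacement current equals the wire current: I_d = 0.308 mA = 3.08×10^-4 A.
The field is uniform, so I_d,enc = I_d (r/R)² = (3.08×10^-4)(8.53/11.2)² = 1.79×10^-4 A.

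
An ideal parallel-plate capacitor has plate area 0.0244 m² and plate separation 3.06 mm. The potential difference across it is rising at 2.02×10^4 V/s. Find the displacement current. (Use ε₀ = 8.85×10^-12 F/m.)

1.43×10^-6 A

C = ε₀A/d = (8.85×10^-12)(0.0244)/(3.06×10^-3) = 7.057×10^-11 F.
I_d = C dV/dt = (7.057×10^-11)(2.02×10^4) = 1.43×10^-6 A.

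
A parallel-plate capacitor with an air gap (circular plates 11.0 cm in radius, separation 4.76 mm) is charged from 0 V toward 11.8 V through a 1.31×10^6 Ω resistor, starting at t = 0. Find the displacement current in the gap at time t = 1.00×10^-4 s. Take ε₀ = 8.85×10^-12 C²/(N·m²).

3.06×10^-6 A

C = ε₀A/d = (8.85×10^-12)(0.03801)/(4.76×10^-3) = 7.067×10^-11 F and τ = RC = 9.258×10^-5 s. I_d in the gap equals the RC charging current.
I_d(t) = (V₀/R) e^(−t/τ) = 9.008×10^-6 · e^(−1.080) = 3.06×10^-6 A.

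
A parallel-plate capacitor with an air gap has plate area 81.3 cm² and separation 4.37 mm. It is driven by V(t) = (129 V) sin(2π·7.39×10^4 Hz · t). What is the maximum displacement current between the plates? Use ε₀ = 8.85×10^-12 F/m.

9.86×10^-4 A

(dE/dt)_max = V₀ω/d = 1.371×10^10 V/(m·s); ω = 2πf = 4.643×10^5 rad/s.
I_d,max = ε₀ A (dE/dt)_max = (8.85×10^-12)(8.13×10^-3)(1.371×10^10) = 9.86×10^-4 A.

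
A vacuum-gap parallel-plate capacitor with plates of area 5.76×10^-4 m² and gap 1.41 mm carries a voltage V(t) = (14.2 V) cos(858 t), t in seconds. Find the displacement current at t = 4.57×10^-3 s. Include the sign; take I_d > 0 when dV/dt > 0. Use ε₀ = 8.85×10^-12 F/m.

3.10×10^-8 A

dV/dt = (14.2)(858)·−sin(3.92106) = 8564 V/s.
I_d = C dV/dt with C = ε₀A/d = (8.85×10^-12)(5.76×10^-4)/(1.41×10^-3) = 3.615×10^-12 F, so I_d = (3.615×10^-12)(8564) = 3.10×10^-8 A.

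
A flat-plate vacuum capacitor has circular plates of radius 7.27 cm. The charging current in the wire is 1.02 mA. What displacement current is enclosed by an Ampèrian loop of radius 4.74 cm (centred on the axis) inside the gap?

No conduction current crosses the gap, so I_d there equals the 1.02×10^-3 A in the leads.
Since J_d is uniform, the enclosed fraction is (r/R)² = 0.4251, giving I_d,enc = 4.34×10^-4 A.

4.34×10^-4 A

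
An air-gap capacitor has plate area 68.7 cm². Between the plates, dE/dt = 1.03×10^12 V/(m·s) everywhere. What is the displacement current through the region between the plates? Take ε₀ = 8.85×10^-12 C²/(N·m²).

0.0626 A

With a uniform field, Φ_E = EA, so I_d = ε₀ A dE/dt = 0.0626 A.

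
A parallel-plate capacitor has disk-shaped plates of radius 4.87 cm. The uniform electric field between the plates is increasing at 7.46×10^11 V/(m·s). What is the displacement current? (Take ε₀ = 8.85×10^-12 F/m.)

I_d = ε₀ A (dE/dt) = (8.85×10^-12)(7.451×10^-3 m²)(7.46×10^11) = 0.0492 A.

0.0492 A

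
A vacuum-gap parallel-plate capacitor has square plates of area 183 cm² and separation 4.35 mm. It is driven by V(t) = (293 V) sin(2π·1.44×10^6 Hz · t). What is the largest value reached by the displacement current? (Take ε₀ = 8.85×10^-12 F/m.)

0.0987 A

The displacement current equals the conduction current C dV/dt, which peaks at C V₀ ω.
With C = ε₀A/d = (8.85×10^-12)(0.0183)/(4.35×10^-3) = 3.723×10^-11 F and ω = 2πf = 9.048×10^6 rad/s, I_d,max = (3.723×10^-11)(293)(9.048×10^6) = 0.0987 A.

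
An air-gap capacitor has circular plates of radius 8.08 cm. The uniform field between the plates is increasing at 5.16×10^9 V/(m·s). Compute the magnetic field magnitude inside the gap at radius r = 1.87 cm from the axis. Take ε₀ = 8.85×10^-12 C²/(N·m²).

Through the whole plate area (πR² = 0.02051 m²), I_d = ε₀ πR² dE/dt = 9.366×10^-4 A.
An Ampèrian loop of radius r encloses a fraction (r/R)² of I_d. Then B·2πr = μ₀ I_d (r/R)², giving B = μ₀ I_d r/(2πR²) = 5.37×10^-10 T.

5.37×10^-10 T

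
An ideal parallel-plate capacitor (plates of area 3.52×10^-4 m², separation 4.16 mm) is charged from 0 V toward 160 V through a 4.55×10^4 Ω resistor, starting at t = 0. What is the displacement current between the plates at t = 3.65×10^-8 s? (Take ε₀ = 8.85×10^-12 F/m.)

C = ε₀A/d = (8.85×10^-12)(3.52×10^-4)/(4.16×10^-3) = 7.488×10^-13 F and τ = RC = 3.407×10^-8 s. I_d in the gap equals the RC charging current.
I_d(t) = (V₀/R) e^(−t/τ) = 3.516×10^-3 · e^(−1.071) = 1.20×10^-3 A.

1.20×10^-3 A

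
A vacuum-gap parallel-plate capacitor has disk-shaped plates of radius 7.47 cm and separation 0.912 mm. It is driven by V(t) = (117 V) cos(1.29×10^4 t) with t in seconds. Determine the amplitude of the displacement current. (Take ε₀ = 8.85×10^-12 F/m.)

(dE/dt)_max = V₀ω/d = 1.655×10^9 V/(m·s); ω = 1.29×10^4 rad/s.
I_d,max = ε₀ A (dE/dt)_max = (8.85×10^-12)(0.01753)(1.655×10^9) = 2.57×10^-4 A.

2.57×10^-4 A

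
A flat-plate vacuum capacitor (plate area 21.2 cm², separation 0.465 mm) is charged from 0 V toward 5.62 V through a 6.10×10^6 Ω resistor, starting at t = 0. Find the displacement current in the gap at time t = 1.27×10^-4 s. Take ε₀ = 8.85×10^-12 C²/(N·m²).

5.50×10^-7 A

C = ε₀A/d = (8.85×10^-12)(2.12×10^-3)/(4.65×10^-4) = 4.035×10^-11 F and τ = RC = 2.461×10^-4 s. I_d in the gap equals the RC charging current.
I_d(t) = (V₀/R) e^(−t/τ) = 9.213×10^-7 · e^(−0.5161) = 5.50×10^-7 A.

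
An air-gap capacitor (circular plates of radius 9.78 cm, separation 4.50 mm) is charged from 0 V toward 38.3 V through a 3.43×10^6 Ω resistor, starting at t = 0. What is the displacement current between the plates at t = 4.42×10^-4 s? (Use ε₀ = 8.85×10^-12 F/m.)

C = ε₀A/d = (8.85×10^-12)(0.03005)/(4.50×10^-3) = 5.910×10^-11 F and τ = RC = 2.027×10^-4 s. I_d in the gap equals the RC charging current.
I_d(t) = (V₀/R) e^(−t/τ) = 1.117×10^-5 · e^(−2.181) = 1.26×10^-6 A.

1.26×10^-6 A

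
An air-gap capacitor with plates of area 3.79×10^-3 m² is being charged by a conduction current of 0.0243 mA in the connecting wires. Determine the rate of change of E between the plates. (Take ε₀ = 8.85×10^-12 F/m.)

7.24×10^8 V/(m·s)

By continuity, I_d in the gap equals the 0.0243 mA flowing in the wire.
Inverting I_d = ε₀ A dE/dt gives dE/dt = 2.43×10^-5 / (8.85×10^-12 · 3.79×10^-3) = 7.24×10^8 V/(m·s).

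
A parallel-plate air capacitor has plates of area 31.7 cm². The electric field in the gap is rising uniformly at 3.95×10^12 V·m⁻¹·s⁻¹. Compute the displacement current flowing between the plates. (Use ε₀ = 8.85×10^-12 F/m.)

0.111 A

With a uniform field, Φ_E = EA, so I_d = ε₀ A dE/dt = 0.111 A.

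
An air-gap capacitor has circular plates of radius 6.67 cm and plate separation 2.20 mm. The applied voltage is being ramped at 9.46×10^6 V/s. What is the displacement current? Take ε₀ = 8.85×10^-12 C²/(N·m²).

5.32×10^-4 A

The displacement current equals the charging current C dV/dt. With C = ε₀A/d = (8.85×10^-12)(0.01398)/(2.20×10^-3) = 5.624×10^-11 F, I_d = (5.624×10^-11)(9.46×10^6) = 5.32×10^-4 A.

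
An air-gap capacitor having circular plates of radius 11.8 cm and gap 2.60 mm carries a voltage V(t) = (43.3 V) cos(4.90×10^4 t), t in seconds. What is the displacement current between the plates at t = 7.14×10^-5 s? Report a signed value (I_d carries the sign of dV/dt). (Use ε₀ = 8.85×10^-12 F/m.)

dE/dt = (V₀ω/d)·−sin(ωt) with ωt = 3.4986 rad: (43.3)(4.90×10^4)(0.3495)/(2.60×10^-3) = 2.852×10^8 V/(m·s).
I_d = ε₀ A dE/dt = (8.85×10^-12)(0.04374)(2.852×10^8) = 1.10×10^-4 A.

1.10×10^-4 A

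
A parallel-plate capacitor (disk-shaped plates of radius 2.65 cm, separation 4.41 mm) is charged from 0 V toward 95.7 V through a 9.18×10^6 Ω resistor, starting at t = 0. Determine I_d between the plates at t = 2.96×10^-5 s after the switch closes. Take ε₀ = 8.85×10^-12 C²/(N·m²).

With C = ε₀A/d = (8.85×10^-12)(2.206×10^-3)/(4.41×10^-3) = 4.427×10^-12 F, the time constant is τ = RC = 4.064×10^-5 s, so t/τ = 0.7283 and e^(−t/τ) = 0.4827.
I_d = I_cond = (V₀/R) e^(−t/τ) = (1.042×10^-5)(0.4827) = 5.03×10^-6 A.

5.03×10^-6 A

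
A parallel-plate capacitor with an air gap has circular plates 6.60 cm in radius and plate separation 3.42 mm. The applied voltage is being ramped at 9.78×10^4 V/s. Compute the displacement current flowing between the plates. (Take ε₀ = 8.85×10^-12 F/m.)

The displacement current equals the charging current C dV/dt. With C = ε₀A/d = (8.85×10^-12)(0.01368)/(3.42×10^-3) = 3.540×10^-11 F, I_d = (3.540×10^-11)(9.78×10^4) = 3.46×10^-6 A.

3.46×10^-6 A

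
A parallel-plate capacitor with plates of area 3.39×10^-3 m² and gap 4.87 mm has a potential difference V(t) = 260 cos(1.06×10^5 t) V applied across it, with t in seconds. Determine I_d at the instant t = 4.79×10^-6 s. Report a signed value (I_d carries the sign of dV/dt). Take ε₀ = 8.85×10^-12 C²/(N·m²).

dE/dt = (V₀ω/d)·−sin(ωt) with ωt = 0.50774 rad: (260)(1.06×10^5)(-0.4862)/(4.87×10^-3) = -2.751×10^9 V/(m·s).
I_d = ε₀ A dE/dt = (8.85×10^-12)(3.39×10^-3)(-2.751×10^9) = -8.25×10^-5 A.

-8.25×10^-5 A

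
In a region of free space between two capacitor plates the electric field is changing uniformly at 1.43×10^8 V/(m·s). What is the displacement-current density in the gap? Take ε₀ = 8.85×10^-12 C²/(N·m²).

1.27×10^-3 A/m²

The displacement-current density is ε₀ ∂E/∂t = (8.85×10^-12)(1.43×10^8) = 1.27×10^-3 A/m².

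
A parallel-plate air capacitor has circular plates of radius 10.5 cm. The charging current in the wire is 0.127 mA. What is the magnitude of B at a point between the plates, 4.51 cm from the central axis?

1.04×10^-10 T

No conduction current crosses the gap, so I_d there equals the 1.27×10^-4 A in the leads.
∮B·dl = μ₀ I_d,enc with I_d,enc = I_d r²/R² = 2.343×10^-5 A; so B = μ₀ I_d,enc/(2πr) = 1.04×10^-10 T.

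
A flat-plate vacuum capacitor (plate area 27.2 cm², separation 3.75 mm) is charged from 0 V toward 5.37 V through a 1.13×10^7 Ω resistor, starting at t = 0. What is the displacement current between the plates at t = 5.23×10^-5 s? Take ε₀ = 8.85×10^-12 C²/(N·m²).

C = ε₀A/d = (8.85×10^-12)(2.72×10^-3)/(3.75×10^-3) = 6.419×10^-12 F and τ = RC = 7.253×10^-5 s. I_d in the gap equals the RC charging current.
I_d(t) = (V₀/R) e^(−t/τ) = 4.752×10^-7 · e^(−0.7211) = 2.31×10^-7 A.

2.31×10^-7 A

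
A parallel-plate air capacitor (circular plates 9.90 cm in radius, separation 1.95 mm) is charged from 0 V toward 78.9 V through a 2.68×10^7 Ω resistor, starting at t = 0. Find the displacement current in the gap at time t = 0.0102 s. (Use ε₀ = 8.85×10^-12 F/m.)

C = ε₀A/d = (8.85×10^-12)(0.03079)/(1.95×10^-3) = 1.397×10^-10 F, so τ = RC = 3.744×10^-3 s.
The conduction current is I(t) = (V₀/R) e^(−t/τ), and the displacement current between the plates equals it.
t/τ = 2.724; I_d = (78.9/2.68×10^7) · e^(−2.724) = (2.944×10^-6)(0.06561) = 1.93×10^-7 A.

1.93×10^-7 A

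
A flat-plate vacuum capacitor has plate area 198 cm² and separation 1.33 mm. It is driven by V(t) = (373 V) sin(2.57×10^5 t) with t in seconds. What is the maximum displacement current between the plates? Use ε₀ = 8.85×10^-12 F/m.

0.0126 A

C = ε₀A/d = (8.85×10^-12)(0.0198)/(1.33×10^-3) = 1.318×10^-10 F; ω = 2.57×10^5 rad/s.
I_d = C dV/dt, so |I_d|_max = C V₀ ω = (1.318×10^-10)(373)(2.57×10^5) = 0.0126 A.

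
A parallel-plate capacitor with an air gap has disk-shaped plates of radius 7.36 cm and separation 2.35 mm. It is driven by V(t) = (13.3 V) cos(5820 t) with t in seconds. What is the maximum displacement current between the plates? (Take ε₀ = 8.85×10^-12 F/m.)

C = ε₀A/d = (8.85×10^-12)(0.01702)/(2.35×10^-3) = 6.410×10^-11 F; ω = 5820 rad/s.
I_d = C dV/dt, so |I_d|_max = C V₀ ω = (6.410×10^-11)(13.3)(5820) = 4.96×10^-6 A.

4.96×10^-6 A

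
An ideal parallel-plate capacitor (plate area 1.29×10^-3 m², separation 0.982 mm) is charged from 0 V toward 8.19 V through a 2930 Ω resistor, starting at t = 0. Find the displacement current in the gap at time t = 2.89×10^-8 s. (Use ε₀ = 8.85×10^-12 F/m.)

1.20×10^-3 A

With C = ε₀A/d = (8.85×10^-12)(1.29×10^-3)/(9.82×10^-4) = 1.163×10^-11 F, the time constant is τ = RC = 3.408×10^-8 s, so t/τ = 0.8480 and e^(−t/τ) = 0.4283.
I_d = I_cond = (V₀/R) e^(−t/τ) = (2.795×10^-3)(0.4283) = 1.20×10^-3 A.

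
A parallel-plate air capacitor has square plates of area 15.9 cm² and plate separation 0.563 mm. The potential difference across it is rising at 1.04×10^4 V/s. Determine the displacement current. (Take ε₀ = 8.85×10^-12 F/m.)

2.60×10^-7 A

The field between the plates is E = V/d, so dE/dt = (1.04×10^4)/(5.63×10^-4 m) = 1.847×10^7 V/(m·s).
I_d = ε₀ A (dE/dt) = (8.85×10^-12)(1.59×10^-3)(1.847×10^7) = 2.60×10^-7 A.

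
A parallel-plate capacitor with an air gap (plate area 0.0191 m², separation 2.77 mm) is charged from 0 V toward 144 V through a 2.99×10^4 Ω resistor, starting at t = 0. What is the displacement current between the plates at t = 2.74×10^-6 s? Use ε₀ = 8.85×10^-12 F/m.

C = ε₀A/d = (8.85×10^-12)(0.0191)/(2.77×10^-3) = 6.102×10^-11 F, so τ = RC = 1.824×10^-6 s.
The conduction current is I(t) = (V₀/R) e^(−t/τ), and the displacement current between the plates equals it.
t/τ = 1.502; I_d = (144/2.99×10^4) · e^(−1.502) = (4.816×10^-3)(0.2227) = 1.07×10^-3 A.

1.07×10^-3 A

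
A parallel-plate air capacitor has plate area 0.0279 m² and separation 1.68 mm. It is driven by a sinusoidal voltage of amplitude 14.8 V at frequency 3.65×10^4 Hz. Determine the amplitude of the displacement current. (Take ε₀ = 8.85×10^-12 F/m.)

C = ε₀A/d = (8.85×10^-12)(0.0279)/(1.68×10^-3) = 1.470×10^-10 F; ω = 2πf = 2.293×10^5 rad/s.
I_d = C dV/dt, so |I_d|_max = C V₀ ω = (1.470×10^-10)(14.8)(2.293×10^5) = 4.99×10^-4 A.

4.99×10^-4 A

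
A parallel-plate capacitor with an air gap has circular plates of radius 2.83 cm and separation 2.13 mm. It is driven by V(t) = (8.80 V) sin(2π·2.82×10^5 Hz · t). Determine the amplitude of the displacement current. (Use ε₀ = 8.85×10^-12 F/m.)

(dE/dt)_max = V₀ω/d = 7.321×10^9 V/(m·s); ω = 2πf = 1.772×10^6 rad/s.
I_d,max = ε₀ A (dE/dt)_max = (8.85×10^-12)(2.516×10^-3)(7.321×10^9) = 1.63×10^-4 A.

1.63×10^-4 A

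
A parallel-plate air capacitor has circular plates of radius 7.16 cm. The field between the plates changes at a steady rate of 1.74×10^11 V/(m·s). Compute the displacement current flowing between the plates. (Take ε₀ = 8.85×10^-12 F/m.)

0.0248 A

The displacement current is ε₀ times dΦ_E/dt = ε₀ A dE/dt = (8.85×10^-12)(0.01611)(1.74×10^11) = 0.0248 A.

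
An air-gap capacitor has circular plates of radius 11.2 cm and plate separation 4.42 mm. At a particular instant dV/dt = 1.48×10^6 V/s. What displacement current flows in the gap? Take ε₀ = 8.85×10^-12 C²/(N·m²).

1.17×10^-4 A

The displacement current equals the charging current C dV/dt. With C = ε₀A/d = (8.85×10^-12)(0.03941)/(4.42×10^-3) = 7.891×10^-11 F, I_d = (7.891×10^-11)(1.48×10^6) = 1.17×10^-4 A.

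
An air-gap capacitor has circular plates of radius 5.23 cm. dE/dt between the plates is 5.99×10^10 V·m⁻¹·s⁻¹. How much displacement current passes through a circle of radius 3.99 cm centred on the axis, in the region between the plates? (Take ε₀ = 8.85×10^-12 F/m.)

I_d = ε₀ dΦ_E/dt = ε₀ πR² (dE/dt) = (8.85×10^-12)(8.593×10^-3)(5.99×10^10) = 4.555×10^-3 A through the full plate area.
Since J_d is uniform, the enclosed fraction is (r/R)² = 0.5820, giving I_d,enc = 2.65×10^-3 A.

2.65×10^-3 A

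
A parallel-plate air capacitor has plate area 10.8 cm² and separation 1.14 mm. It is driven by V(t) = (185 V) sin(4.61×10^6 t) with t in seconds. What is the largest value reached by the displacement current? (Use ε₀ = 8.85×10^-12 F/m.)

7.15×10^-3 A

C = ε₀A/d = (8.85×10^-12)(1.08×10^-3)/(1.14×10^-3) = 8.384×10^-12 F; ω = 4.61×10^6 rad/s.
I_d = C dV/dt, so |I_d|_max = C V₀ ω = (8.384×10^-12)(185)(4.61×10^6) = 7.15×10^-3 A.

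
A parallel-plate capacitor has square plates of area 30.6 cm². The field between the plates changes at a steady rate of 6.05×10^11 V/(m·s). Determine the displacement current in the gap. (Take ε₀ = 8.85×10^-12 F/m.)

With a uniform field, Φ_E = EA, so I_d = ε₀ A dE/dt = 0.0164 A.

0.0164 A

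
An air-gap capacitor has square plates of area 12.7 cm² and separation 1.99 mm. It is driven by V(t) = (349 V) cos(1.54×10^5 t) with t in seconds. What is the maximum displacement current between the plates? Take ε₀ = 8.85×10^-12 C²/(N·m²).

C = ε₀A/d = (8.85×10^-12)(1.27×10^-3)/(1.99×10^-3) = 5.648×10^-12 F; ω = 1.54×10^5 rad/s.
I_d = C dV/dt, so |I_d|_max = C V₀ ω = (5.648×10^-12)(349)(1.54×10^5) = 3.04×10^-4 A.

3.04×10^-4 A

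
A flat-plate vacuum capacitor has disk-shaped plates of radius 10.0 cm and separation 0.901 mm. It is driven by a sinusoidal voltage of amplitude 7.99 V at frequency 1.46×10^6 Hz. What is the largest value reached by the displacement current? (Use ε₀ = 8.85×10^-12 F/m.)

0.0226 A

The displacement current equals the conduction current C dV/dt, which peaks at C V₀ ω.
With C = ε₀A/d = (8.85×10^-12)(0.03142)/(9.01×10^-4) = 3.086×10^-10 F and ω = 2πf = 9.173×10^6 rad/s, I_d,max = (3.086×10^-10)(7.99)(9.173×10^6) = 0.0226 A.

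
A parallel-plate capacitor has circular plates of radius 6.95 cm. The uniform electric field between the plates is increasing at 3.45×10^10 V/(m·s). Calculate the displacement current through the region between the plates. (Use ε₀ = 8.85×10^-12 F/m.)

4.63×10^-3 A

The displacement current is ε₀ times dΦ_E/dt = ε₀ A dE/dt = (8.85×10^-12)(0.01517)(3.45×10^10) = 4.63×10^-3 A.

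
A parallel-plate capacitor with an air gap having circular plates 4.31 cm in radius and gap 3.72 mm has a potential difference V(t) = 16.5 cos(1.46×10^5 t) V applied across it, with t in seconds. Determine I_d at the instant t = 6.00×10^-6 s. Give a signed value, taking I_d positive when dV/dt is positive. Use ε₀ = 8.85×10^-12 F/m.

-2.57×10^-5 A

dV/dt = (16.5)(1.46×10^5)·−sin(0.876) = -1.851×10^6 V/s.
I_d = C dV/dt with C = ε₀A/d = (8.85×10^-12)(5.836×10^-3)/(3.72×10^-3) = 1.388×10^-11 F, so I_d = (1.388×10^-11)(-1.851×10^6) = -2.57×10^-5 A.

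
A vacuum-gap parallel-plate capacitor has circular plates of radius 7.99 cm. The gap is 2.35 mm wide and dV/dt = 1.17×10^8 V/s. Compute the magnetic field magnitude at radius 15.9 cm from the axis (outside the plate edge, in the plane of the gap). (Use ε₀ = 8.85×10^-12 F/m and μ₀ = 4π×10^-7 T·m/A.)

1.11×10^-8 T

I_d = C dV/dt with C = ε₀πR²/d = 7.555×10^-11 F, so I_d = (7.555×10^-11)(1.17×10^8) = 8.839×10^-3 A.
With r > R the enclosed displacement current is the full I_d; B = μ₀ I_d / (2πr) = 1.11×10^-8 T.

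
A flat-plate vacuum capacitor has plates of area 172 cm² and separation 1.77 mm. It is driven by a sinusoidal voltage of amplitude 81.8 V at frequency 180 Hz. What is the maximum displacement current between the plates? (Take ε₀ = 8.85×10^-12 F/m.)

7.96×10^-6 A

C = ε₀A/d = (8.85×10^-12)(0.0172)/(1.77×10^-3) = 8.600×10^-11 F; ω = 2πf = 1131 rad/s.
I_d = C dV/dt, so |I_d|_max = C V₀ ω = (8.600×10^-11)(81.8)(1131) = 7.96×10^-6 A.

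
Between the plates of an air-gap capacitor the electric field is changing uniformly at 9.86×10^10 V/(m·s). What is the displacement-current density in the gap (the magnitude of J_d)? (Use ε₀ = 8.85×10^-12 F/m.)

J_d = ε₀ ∂E/∂t, so J_d = 0.873 A/m².

0.873 A/m²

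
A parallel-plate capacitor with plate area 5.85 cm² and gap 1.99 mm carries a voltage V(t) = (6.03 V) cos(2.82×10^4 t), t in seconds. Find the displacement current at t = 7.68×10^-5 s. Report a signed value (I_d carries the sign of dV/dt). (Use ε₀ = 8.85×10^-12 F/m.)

-3.66×10^-7 A

C = ε₀A/d = (8.85×10^-12)(5.85×10^-4)/(1.99×10^-3) = 2.602×10^-12 F. dV/dt = V₀ω·−sin(ωt); at ωt = 2.16576 rad this factor is -0.8282.
I_d = C dV/dt = (2.602×10^-12)(6.03)(2.82×10^4)(-0.8282) = -3.66×10^-7 A.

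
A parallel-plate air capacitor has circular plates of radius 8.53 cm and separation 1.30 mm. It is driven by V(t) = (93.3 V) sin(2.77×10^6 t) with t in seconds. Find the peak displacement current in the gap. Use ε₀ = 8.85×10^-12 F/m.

0.0402 A

C = ε₀A/d = (8.85×10^-12)(0.02286)/(1.30×10^-3) = 1.556×10^-10 F; ω = 2.77×10^6 rad/s.
I_d = C dV/dt, so |I_d|_max = C V₀ ω = (1.556×10^-10)(93.3)(2.77×10^6) = 0.0402 A.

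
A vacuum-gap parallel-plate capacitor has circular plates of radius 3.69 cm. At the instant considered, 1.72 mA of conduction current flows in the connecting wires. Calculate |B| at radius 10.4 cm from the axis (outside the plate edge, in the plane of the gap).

No conduction current crosses the gap, so I_d there equals the 1.72×10^-3 A in the leads.
For r ≥ R the full I_d is enclosed: B = μ₀ I_d/(2πr) = (4π×10^-7)(1.72×10^-3)/(2π·0.104) = 3.31×10^-9 T.

3.31×10^-9 T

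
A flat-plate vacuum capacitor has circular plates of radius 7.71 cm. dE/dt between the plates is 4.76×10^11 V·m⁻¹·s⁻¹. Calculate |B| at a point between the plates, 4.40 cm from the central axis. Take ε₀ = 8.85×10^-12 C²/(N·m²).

1.16×10^-7 T

I_d = ε₀ dΦ_E/dt = ε₀ πR² (dE/dt) = (8.85×10^-12)(0.01867)(4.76×10^11) = 0.07865 A through the full plate area.
∮B·dl = μ₀ I_d,enc with I_d,enc = I_d r²/R² = 0.02562 A; so B = μ₀ I_d,enc/(2πr) = 1.16×10^-7 T.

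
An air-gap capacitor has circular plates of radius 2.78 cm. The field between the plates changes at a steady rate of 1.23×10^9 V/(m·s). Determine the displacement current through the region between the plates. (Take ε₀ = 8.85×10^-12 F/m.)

I_d = ε₀ A (dE/dt) = (8.85×10^-12)(2.428×10^-3 m²)(1.23×10^9) = 2.64×10^-5 A.

2.64×10^-5 A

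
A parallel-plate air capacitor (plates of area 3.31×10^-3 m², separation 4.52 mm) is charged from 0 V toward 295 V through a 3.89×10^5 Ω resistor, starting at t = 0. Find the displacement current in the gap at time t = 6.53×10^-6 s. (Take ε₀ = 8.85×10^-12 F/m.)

5.69×10^-5 A

C = ε₀A/d = (8.85×10^-12)(3.31×10^-3)/(4.52×10^-3) = 6.481×10^-12 F, so τ = RC = 2.521×10^-6 s.
The conduction current is I(t) = (V₀/R) e^(−t/τ), and the displacement current between the plates equals it.
t/τ = 2.590; I_d = (295/3.89×10^5) · e^(−2.590) = (7.584×10^-4)(0.07502) = 5.69×10^-5 A.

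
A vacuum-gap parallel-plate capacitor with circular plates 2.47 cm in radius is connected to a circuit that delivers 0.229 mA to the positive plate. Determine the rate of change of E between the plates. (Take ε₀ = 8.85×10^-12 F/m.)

The displacement current between the plates equals the conduction current, I_d = 0.229 mA.
Since I_d = ε₀ A dE/dt, dE/dt = I_d/(ε₀A) = (2.29×10^-4)/((8.85×10^-12)(1.917×10^-3)) = 1.35×10^10 V/(m·s).

1.35×10^10 V/(m·s)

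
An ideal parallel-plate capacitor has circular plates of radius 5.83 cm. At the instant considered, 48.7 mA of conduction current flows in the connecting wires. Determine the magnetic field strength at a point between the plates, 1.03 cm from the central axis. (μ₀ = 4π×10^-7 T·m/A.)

Between the plates the displacement current equals the wire current: I_d = 48.7 mA = 0.0487 A.
For r < R the Ampère–Maxwell law gives B(2πr) = μ₀ I_d (r²/R²), so B = μ₀ I_d r/(2πR²) = (4π×10^-7)(0.0487)(0.0103)/(2π·0.0583²) = 2.95×10^-8 T.

2.95×10^-8 T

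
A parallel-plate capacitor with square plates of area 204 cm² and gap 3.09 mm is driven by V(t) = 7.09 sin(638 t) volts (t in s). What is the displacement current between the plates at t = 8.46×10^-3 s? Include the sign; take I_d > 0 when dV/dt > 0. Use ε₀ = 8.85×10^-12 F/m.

dE/dt = (V₀ω/d)·cos(ωt) with ωt = 5.39748 rad: (7.09)(638)(0.6327)/(3.09×10^-3) = 9.262×10^5 V/(m·s).
I_d = ε₀ A dE/dt = (8.85×10^-12)(0.0204)(9.262×10^5) = 1.67×10^-7 A.

1.67×10^-7 A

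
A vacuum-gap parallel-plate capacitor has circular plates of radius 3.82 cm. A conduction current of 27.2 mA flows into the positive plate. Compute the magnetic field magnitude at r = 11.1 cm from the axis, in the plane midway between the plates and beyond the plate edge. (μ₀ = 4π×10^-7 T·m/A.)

4.90×10^-8 T

No conduction current crosses the gap, so I_d there equals the 0.0272 A in the leads.
For r ≥ R the full I_d is enclosed: B = μ₀ I_d/(2πr) = (4π×10^-7)(0.0272)/(2π·0.111) = 4.90×10^-8 T.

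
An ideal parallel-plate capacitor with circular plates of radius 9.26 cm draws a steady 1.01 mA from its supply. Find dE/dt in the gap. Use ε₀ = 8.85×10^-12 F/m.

Charge continuity gives I_d = I = 1.01×10^-3 A between the plates.
Since I_d = ε₀ A dE/dt, dE/dt = I_d/(ε₀A) = (1.01×10^-3)/((8.85×10^-12)(0.02694)) = 4.24×10^9 V/(m·s).

4.24×10^9 V/(m·s)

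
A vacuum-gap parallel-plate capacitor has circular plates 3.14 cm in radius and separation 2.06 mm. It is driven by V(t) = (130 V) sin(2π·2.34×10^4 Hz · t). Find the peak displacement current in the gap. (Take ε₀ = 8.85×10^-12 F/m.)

C = ε₀A/d = (8.85×10^-12)(3.097×10^-3)/(2.06×10^-3) = 1.331×10^-11 F; ω = 2πf = 1.470×10^5 rad/s.
I_d = C dV/dt, so |I_d|_max = C V₀ ω = (1.331×10^-11)(130)(1.470×10^5) = 2.54×10^-4 A.

2.54×10^-4 A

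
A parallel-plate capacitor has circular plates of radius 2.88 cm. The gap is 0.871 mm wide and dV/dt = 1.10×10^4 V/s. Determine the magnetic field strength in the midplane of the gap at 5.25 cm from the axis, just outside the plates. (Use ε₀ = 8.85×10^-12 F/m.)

I_d = C dV/dt with C = ε₀πR²/d = 2.648×10^-11 F, so I_d = (2.648×10^-11)(1.10×10^4) = 2.913×10^-7 A.
For r ≥ R the full I_d is enclosed: B = μ₀ I_d/(2πr) = (4π×10^-7)(2.913×10^-7)/(2π·0.0525) = 1.11×10^-12 T.

1.11×10^-12 T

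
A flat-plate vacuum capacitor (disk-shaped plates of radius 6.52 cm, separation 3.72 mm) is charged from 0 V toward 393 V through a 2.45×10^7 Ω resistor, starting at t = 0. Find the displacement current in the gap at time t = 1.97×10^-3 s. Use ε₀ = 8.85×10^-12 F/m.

1.28×10^-6 A

C = ε₀A/d = (8.85×10^-12)(0.01336)/(3.72×10^-3) = 3.178×10^-11 F, so τ = RC = 7.786×10^-4 s.
The conduction current is I(t) = (V₀/R) e^(−t/τ), and the displacement current between the plates equals it.
t/τ = 2.530; I_d = (393/2.45×10^7) · e^(−2.530) = (1.604×10^-5)(0.07966) = 1.28×10^-6 A.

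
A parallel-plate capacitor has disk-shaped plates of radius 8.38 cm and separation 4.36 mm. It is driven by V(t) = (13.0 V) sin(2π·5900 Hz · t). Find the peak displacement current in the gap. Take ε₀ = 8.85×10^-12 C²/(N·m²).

C = ε₀A/d = (8.85×10^-12)(0.02206)/(4.36×10^-3) = 4.478×10^-11 F; ω = 2πf = 3.707×10^4 rad/s.
I_d = C dV/dt, so |I_d|_max = C V₀ ω = (4.478×10^-11)(13.0)(3.707×10^4) = 2.16×10^-5 A.

2.16×10^-5 A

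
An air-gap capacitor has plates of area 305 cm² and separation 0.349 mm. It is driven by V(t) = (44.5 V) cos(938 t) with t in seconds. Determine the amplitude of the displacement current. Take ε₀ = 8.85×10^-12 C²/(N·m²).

3.23×10^-5 A

(dE/dt)_max = V₀ω/d = 1.196×10^8 V/(m·s); ω = 938 rad/s.
I_d,max = ε₀ A (dE/dt)_max = (8.85×10^-12)(0.0305)(1.196×10^8) = 3.23×10^-5 A.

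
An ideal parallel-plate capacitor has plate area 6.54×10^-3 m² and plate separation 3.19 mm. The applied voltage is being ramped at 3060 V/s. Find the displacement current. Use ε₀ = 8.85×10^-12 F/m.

The displacement current equals the charging current C dV/dt. With C = ε₀A/d = (8.85×10^-12)(6.54×10^-3)/(3.19×10^-3) = 1.814×10^-11 F, I_d = (1.814×10^-11)(3060) = 5.55×10^-8 A.

5.55×10^-8 A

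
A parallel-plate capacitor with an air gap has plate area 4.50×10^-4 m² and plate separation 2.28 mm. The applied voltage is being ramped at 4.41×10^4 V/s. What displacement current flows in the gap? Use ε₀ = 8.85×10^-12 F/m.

7.70×10^-8 A

E = V/d so dE/dt = (dV/dt)/d = 1.934×10^7 V/(m·s), and I_d = ε₀ A dE/dt = (8.85×10^-12)(4.50×10^-4)(1.934×10^7) = 7.70×10^-8 A.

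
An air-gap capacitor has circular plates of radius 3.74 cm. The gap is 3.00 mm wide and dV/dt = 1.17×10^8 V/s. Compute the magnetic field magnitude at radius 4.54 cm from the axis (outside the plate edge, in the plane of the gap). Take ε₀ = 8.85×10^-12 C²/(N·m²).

I_d = C dV/dt with C = ε₀πR²/d = 1.296×10^-11 F, so I_d = (1.296×10^-11)(1.17×10^8) = 1.516×10^-3 A.
For r ≥ R the full I_d is enclosed: B = μ₀ I_d/(2πr) = (4π×10^-7)(1.516×10^-3)/(2π·0.0454) = 6.68×10^-9 T.

6.68×10^-9 T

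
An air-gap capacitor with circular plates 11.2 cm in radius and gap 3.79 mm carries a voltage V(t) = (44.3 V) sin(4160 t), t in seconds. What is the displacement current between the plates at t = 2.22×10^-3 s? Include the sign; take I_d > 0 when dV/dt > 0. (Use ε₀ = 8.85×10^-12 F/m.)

-1.67×10^-5 A

dV/dt = (44.3)(4160)·cos(9.2352) = -1.810×10^5 V/s.
I_d = C dV/dt with C = ε₀A/d = (8.85×10^-12)(0.03941)/(3.79×10^-3) = 9.203×10^-11 F, so I_d = (9.203×10^-11)(-1.810×10^5) = -1.67×10^-5 A.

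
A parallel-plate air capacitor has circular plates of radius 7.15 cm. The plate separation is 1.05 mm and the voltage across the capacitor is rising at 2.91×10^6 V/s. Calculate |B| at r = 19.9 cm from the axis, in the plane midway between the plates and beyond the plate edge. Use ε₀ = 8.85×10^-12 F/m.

3.96×10^-10 T

dE/dt = (dV/dt)/d = 2.771×10^9 V/(m·s); I_d = ε₀(πR²)(dE/dt) = (8.85×10^-12)(0.01606)(2.771×10^9) = 3.938×10^-4 A.
With r > R the enclosed displacement current is the full I_d; B = μ₀ I_d / (2πr) = 3.96×10^-10 T.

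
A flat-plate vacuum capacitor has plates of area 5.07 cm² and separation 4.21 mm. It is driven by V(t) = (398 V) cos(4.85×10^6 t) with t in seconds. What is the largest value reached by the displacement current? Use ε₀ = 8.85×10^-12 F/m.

(dE/dt)_max = V₀ω/d = 4.585×10^11 V/(m·s); ω = 4.85×10^6 rad/s.
I_d,max = ε₀ A (dE/dt)_max = (8.85×10^-12)(5.07×10^-4)(4.585×10^11) = 2.06×10^-3 A.

2.06×10^-3 A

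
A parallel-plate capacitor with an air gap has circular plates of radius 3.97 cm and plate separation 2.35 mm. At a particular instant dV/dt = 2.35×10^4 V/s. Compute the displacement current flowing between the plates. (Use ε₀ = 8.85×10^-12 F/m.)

4.38×10^-7 A

The field between the plates is E = V/d, so dE/dt = (2.35×10^4)/(2.35×10^-3 m) = 1.000×10^7 V/(m·s).
I_d = ε₀ A (dE/dt) = (8.85×10^-12)(4.951×10^-3)(1.000×10^7) = 4.38×10^-7 A.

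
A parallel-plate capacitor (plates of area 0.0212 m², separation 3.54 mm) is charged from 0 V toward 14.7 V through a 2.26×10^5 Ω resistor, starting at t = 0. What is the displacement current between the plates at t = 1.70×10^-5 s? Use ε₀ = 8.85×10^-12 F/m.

1.57×10^-5 A

C = ε₀A/d = (8.85×10^-12)(0.0212)/(3.54×10^-3) = 5.300×10^-11 F, so τ = RC = 1.198×10^-5 s.
The conduction current is I(t) = (V₀/R) e^(−t/τ), and the displacement current between the plates equals it.
t/τ = 1.419; I_d = (14.7/2.26×10^5) · e^(−1.419) = (6.504×10^-5)(0.2420) = 1.57×10^-5 A.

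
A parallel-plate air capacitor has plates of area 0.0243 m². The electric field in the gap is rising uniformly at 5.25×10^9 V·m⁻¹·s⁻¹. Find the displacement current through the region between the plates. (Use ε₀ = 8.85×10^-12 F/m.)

1.13×10^-3 A

The displacement current is ε₀ times dΦ_E/dt = ε₀ A dE/dt = (8.85×10^-12)(0.0243)(5.25×10^9) = 1.13×10^-3 A.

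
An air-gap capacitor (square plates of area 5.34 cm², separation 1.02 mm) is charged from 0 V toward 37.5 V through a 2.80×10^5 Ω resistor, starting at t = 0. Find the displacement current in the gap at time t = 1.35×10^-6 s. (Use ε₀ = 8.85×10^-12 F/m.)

C = ε₀A/d = (8.85×10^-12)(5.34×10^-4)/(1.02×10^-3) = 4.633×10^-12 F and τ = RC = 1.297×10^-6 s. I_d in the gap equals the RC charging current.
I_d(t) = (V₀/R) e^(−t/τ) = 1.339×10^-4 · e^(−1.041) = 4.73×10^-5 A.

4.73×10^-5 A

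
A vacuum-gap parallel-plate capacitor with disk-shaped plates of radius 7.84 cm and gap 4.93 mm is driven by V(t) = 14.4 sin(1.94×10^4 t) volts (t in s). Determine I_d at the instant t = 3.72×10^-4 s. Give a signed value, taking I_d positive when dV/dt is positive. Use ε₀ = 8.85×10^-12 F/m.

C = ε₀A/d = (8.85×10^-12)(0.01931)/(4.93×10^-3) = 3.466×10^-11 F. dV/dt = V₀ω·cos(ωt); at ωt = 7.2168 rad this factor is 0.5949.
I_d = C dV/dt = (3.466×10^-11)(14.4)(1.94×10^4)(0.5949) = 5.76×10^-6 A.

5.76×10^-6 A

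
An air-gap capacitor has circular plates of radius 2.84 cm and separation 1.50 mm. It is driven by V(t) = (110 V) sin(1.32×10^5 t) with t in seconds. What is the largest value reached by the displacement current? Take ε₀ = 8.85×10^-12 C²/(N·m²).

2.17×10^-4 A

C = ε₀A/d = (8.85×10^-12)(2.534×10^-3)/(1.50×10^-3) = 1.495×10^-11 F; ω = 1.32×10^5 rad/s.
I_d = C dV/dt, so |I_d|_max = C V₀ ω = (1.495×10^-11)(110)(1.32×10^5) = 2.17×10^-4 A.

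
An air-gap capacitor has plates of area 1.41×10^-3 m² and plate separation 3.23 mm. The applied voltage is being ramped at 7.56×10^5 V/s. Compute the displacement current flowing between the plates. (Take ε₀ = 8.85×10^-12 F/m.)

The displacement current equals the charging current C dV/dt. With C = ε₀A/d = (8.85×10^-12)(1.41×10^-3)/(3.23×10^-3) = 3.863×10^-12 F, I_d = (3.863×10^-12)(7.56×10^5) = 2.92×10^-6 A.

2.92×10^-6 A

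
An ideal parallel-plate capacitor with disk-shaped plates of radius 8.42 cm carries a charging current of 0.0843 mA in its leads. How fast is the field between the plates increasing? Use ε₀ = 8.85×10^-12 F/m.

4.28×10^8 V/(m·s)

Charge continuity gives I_d = I = 8.43×10^-5 A between the plates.
Inverting I_d = ε₀ A dE/dt gives dE/dt = 8.43×10^-5 / (8.85×10^-12 · 0.02227) = 4.28×10^8 V/(m·s).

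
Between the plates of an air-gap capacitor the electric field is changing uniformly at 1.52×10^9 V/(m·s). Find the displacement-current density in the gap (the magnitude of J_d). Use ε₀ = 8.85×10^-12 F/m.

J_d = ε₀ dE/dt = (8.85×10^-12)(1.52×10^9) = 0.0135 A/m².

0.0135 A/m²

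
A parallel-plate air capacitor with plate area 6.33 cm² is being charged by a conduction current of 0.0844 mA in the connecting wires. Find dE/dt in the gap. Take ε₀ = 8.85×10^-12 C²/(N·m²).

By continuity, I_d in the gap equals the 0.0844 mA flowing in the wire.
Then dE/dt = I_d/(ε₀A) = 1.51×10^10 V/(m·s).

1.51×10^10 V/(m·s)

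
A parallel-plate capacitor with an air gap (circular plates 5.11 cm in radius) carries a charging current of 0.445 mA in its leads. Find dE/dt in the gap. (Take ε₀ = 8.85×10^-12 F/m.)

6.13×10^9 V/(m·s)

Charge continuity gives I_d = I = 4.45×10^-4 A between the plates.
Inverting I_d = ε₀ A dE/dt gives dE/dt = 4.45×10^-4 / (8.85×10^-12 · 8.203×10^-3) = 6.13×10^9 V/(m·s).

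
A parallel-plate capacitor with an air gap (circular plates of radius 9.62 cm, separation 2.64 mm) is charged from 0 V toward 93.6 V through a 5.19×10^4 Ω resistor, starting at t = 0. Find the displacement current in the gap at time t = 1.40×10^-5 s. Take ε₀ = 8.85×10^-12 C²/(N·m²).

1.13×10^-4 A

With C = ε₀A/d = (8.85×10^-12)(0.02907)/(2.64×10^-3) = 9.745×10^-11 F, the time constant is τ = RC = 5.058×10^-6 s, so t/τ = 2.768 and e^(−t/τ) = 0.06279.
I_d = I_cond = (V₀/R) e^(−t/τ) = (1.803×10^-3)(0.06279) = 1.13×10^-4 A.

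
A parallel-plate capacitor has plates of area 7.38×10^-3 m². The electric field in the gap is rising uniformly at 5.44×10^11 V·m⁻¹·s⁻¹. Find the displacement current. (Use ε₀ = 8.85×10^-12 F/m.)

0.0355 A

I_d = ε₀ A (dE/dt) = (8.85×10^-12)(7.38×10^-3 m²)(5.44×10^11) = 0.0355 A.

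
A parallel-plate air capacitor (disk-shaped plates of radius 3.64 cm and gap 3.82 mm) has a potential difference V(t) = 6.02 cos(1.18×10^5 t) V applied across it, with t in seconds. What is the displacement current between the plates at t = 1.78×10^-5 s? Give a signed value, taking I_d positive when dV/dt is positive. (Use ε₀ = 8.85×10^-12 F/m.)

C = ε₀A/d = (8.85×10^-12)(4.162×10^-3)/(3.82×10^-3) = 9.642×10^-12 F. dV/dt = V₀ω·−sin(ωt); at ωt = 2.1004 rad this factor is -0.8630.
I_d = C dV/dt = (9.642×10^-12)(6.02)(1.18×10^5)(-0.8630) = -5.91×10^-6 A.

-5.91×10^-6 A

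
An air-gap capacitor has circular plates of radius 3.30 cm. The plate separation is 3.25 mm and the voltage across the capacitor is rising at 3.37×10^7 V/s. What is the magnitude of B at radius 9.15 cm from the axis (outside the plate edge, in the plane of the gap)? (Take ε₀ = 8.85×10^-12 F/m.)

dE/dt = (dV/dt)/d = 1.037×10^10 V/(m·s); I_d = ε₀(πR²)(dE/dt) = (8.85×10^-12)(3.421×10^-3)(1.037×10^10) = 3.140×10^-4 A.
Outside the plates the loop encloses all of I_d, so B·2πr = μ₀ I_d and B = 6.86×10^-10 T.

6.86×10^-10 T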